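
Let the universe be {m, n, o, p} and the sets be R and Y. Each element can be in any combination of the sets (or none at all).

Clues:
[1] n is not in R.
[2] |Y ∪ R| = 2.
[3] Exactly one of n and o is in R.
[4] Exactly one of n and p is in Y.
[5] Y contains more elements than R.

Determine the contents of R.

R = {o}

From (1): n ∉ R.
(3) (exactly one): o ∈ R.
Suppose m ∈ R: no assignment then satisfies all the clues, so m ∉ R.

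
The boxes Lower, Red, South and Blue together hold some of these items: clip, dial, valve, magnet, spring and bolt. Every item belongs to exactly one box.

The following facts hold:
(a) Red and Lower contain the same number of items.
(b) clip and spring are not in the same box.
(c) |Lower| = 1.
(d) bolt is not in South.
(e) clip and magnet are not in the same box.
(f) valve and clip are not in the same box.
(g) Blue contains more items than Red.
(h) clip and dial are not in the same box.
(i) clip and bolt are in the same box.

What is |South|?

2

From (d): bolt ∉ South.
(i): clip matches bolt: clip ∉ South.
Suppose clip ∈ Lower: no assignment then satisfies all the clues, so clip ∉ Lower.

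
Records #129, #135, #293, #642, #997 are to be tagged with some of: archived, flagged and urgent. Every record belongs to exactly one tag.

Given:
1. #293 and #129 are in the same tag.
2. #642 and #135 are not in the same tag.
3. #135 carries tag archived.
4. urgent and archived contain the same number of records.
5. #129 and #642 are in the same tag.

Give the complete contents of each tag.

archived = {#135}; flagged = {#129, #293, #642}; urgent = {#997}

From (3): #135 ∈ archived.
(2): #642 ∉ archived.
(5): #129 matches #642: #129 ∉ archived.
(1): #293 matches #129: #293 ∉ archived.
Suppose #129 ∉ flagged: no assignment then satisfies all the clues, so #129 ∈ flagged.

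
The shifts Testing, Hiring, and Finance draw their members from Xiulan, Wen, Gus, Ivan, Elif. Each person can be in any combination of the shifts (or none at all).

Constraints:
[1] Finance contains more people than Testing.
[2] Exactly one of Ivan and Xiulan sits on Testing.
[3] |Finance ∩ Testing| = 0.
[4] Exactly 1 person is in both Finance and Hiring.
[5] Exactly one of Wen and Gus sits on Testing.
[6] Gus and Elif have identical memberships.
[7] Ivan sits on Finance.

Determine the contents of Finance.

Finance = {Elif, Gus, Ivan}

From (7): Ivan ∈ Finance.
Suppose Xiulan ∈ Finance: no assignment then satisfies all the clues, so Xiulan ∉ Finance.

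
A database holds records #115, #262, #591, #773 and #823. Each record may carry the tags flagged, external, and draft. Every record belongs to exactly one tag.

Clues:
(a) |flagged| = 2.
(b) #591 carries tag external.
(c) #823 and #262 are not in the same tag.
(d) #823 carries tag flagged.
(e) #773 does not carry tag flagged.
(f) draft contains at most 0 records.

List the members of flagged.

flagged = {#115, #823}

From (b): #591 ∈ external.
From (d): #823 ∈ flagged.
From (e): #773 ∉ flagged.
(c): #262 ∉ flagged.
(f): draft already has 0, so the rest are out.
Only one tag left: #262 ∈ external.
Only one tag left: #773 ∈ external.
(a): only 2 candidates remain for flagged, so all are in.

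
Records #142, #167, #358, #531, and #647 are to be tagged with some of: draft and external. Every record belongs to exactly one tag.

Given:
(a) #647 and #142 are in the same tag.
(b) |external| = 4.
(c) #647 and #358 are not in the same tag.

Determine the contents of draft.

draft = {#358}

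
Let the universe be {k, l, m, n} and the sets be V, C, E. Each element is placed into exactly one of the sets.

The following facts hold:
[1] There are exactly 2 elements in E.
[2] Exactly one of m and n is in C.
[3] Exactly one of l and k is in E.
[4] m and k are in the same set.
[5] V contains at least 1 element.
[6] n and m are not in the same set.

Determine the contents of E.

E = {k, m}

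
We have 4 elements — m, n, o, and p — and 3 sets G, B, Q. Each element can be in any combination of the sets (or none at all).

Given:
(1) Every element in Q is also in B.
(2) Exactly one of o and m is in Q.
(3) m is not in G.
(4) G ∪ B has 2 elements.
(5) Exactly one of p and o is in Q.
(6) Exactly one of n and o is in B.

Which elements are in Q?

Q = {o}

From (3): m ∉ G.
Suppose m ∈ Q: no assignment then satisfies all the clues, so m ∉ Q.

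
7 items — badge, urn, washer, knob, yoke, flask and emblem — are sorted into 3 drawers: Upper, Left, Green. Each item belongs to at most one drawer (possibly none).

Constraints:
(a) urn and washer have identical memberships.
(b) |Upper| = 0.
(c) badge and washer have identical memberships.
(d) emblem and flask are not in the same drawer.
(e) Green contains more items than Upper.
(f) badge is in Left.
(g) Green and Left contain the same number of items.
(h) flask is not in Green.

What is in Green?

Green = {emblem, knob, yoke}

From (f): badge ∈ Left.
From (h): flask ∉ Green.
(b): Upper already has 0, so the rest are out.
(c): washer matches badge: washer ∈ Left.
(a): urn matches washer: urn ∈ Left.
Suppose knob ∉ Green: no assignment then satisfies all the clues, so knob ∈ Green.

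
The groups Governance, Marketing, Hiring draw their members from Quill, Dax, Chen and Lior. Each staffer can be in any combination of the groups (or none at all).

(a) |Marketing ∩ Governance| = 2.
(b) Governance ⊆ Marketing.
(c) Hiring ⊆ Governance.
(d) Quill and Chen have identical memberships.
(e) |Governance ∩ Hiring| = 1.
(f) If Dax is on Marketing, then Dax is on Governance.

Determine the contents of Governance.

Governance = {Dax, Lior}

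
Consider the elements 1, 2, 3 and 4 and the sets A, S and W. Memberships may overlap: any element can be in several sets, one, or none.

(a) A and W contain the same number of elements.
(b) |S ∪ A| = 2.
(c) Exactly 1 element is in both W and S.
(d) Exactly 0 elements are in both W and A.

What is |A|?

1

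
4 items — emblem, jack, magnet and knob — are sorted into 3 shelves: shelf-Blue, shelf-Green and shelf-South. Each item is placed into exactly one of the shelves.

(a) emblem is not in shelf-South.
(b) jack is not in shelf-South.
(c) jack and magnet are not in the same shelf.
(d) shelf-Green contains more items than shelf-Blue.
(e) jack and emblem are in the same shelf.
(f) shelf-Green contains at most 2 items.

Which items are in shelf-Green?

shelf-Green = {emblem, jack}

From (a): emblem ∉ shelf-South.
From (b): jack ∉ shelf-South.
Suppose emblem ∉ shelf-Green: no assignment then satisfies all the clues, so emblem ∈ shelf-Green.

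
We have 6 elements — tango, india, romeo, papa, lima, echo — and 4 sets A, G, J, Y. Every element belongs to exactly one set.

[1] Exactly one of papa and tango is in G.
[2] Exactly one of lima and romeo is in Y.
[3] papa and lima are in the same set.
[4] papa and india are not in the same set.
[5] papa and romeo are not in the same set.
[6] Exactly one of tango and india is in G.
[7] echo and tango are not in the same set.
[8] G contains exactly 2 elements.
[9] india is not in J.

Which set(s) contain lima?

From (9): india ∉ J.
Suppose lima ∈ A: no assignment then satisfies all the clues, so lima ∉ A.

lima: Y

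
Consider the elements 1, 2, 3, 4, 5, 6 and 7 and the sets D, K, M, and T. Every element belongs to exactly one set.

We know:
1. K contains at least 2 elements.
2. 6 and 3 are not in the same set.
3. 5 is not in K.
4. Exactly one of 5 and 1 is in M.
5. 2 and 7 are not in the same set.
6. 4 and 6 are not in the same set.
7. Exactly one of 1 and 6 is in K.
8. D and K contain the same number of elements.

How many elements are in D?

2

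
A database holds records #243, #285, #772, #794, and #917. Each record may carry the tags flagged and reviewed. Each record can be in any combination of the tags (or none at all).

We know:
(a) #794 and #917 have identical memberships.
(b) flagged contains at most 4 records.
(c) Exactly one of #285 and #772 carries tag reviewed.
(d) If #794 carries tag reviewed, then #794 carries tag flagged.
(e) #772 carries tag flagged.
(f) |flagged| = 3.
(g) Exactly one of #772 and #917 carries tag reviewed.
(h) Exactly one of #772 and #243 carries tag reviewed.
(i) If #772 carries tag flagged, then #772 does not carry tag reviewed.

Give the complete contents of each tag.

flagged = {#772, #794, #917}; reviewed = {#243, #285, #794, #917}

From (e): #772 ∈ flagged.
(i): #772 ∉ reviewed.
(c) (exactly one): #285 ∈ reviewed.
(g) (exactly one): #917 ∈ reviewed.
(h) (exactly one): #243 ∈ reviewed.
(a): #794 matches #917: #794 ∈ reviewed.
(d): #794 ∈ flagged.
(a): #917 matches #794: #917 ∈ flagged.
(f): flagged already has 3, so the rest are out.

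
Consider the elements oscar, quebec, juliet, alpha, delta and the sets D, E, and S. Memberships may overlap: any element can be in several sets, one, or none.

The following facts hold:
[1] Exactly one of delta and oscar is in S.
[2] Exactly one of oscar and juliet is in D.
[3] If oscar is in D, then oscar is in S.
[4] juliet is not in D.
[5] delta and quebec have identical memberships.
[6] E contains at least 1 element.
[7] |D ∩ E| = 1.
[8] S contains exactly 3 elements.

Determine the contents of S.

S = {alpha, juliet, oscar}

From (4): juliet ∉ D.
(2) (exactly one): oscar ∈ D.
(3): oscar ∈ S.
(1) (exactly one): delta ∉ S.
(5): quebec matches delta: quebec ∉ S.
(8): only 3 candidates remain for S, so all are in.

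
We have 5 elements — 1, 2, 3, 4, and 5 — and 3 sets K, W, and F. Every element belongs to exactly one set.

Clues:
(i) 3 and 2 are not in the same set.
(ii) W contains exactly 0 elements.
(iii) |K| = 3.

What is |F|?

2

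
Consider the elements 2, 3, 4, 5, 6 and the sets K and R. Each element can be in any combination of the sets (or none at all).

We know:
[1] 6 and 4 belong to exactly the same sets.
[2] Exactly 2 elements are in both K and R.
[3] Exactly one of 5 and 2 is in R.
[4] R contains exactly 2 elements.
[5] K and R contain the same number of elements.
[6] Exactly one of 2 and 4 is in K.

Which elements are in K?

K = {2, 3}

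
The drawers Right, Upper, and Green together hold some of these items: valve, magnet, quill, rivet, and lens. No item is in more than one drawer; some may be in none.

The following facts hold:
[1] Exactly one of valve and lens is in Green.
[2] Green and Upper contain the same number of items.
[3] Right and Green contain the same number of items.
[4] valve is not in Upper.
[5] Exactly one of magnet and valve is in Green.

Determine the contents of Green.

Green = {valve}

From (4): valve ∉ Upper.
Suppose valve ∉ Green: no assignment then satisfies all the clues, so valve ∈ Green.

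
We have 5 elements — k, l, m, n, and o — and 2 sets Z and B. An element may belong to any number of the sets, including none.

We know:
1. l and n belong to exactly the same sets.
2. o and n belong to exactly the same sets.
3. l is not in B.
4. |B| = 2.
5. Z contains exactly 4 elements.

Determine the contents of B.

From (3): l ∉ B.
(1): n matches l: n ∉ B.
(2): o matches n: o ∉ B.
(4): only 2 candidates remain for B, so all are in.

B = {k, m}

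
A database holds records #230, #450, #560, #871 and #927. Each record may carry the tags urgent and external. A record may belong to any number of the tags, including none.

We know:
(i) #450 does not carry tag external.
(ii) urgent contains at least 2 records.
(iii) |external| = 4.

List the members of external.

external = {#230, #560, #871, #927}

From (i): #450 ∉ external.
(iii): only 4 candidates remain for external, so all are in.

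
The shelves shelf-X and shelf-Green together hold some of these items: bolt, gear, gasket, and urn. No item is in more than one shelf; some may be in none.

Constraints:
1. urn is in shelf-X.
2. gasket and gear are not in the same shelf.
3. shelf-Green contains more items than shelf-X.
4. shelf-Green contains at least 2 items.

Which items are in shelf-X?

shelf-X = {urn}

From (1): urn ∈ shelf-X.
Suppose bolt ∈ shelf-X: no assignment then satisfies all the clues, so bolt ∉ shelf-X.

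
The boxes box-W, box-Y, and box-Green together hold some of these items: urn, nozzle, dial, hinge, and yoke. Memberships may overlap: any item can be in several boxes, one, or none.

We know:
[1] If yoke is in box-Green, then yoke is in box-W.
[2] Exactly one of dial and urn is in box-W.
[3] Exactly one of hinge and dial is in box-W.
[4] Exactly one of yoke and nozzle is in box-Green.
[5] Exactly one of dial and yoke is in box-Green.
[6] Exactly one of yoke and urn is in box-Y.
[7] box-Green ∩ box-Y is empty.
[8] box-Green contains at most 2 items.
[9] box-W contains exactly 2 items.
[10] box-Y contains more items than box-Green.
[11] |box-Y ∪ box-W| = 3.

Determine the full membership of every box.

box-W = {dial, yoke}; box-Y = {dial, urn}; box-Green = {yoke}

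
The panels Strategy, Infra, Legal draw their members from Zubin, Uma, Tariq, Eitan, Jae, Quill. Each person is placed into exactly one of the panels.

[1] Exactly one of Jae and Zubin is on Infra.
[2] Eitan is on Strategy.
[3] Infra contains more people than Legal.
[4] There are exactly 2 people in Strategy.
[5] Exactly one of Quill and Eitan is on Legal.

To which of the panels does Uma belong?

Uma: Infra

From (2): Eitan ∈ Strategy.
(5) (exactly one): Quill ∈ Legal.
Suppose Uma ∈ Strategy: no assignment then satisfies all the clues, so Uma ∉ Strategy.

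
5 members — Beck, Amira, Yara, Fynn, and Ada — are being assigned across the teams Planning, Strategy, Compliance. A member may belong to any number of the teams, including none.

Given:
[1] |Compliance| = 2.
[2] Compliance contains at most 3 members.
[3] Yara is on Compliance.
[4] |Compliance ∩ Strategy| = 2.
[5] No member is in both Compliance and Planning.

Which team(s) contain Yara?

From (3): Yara ∈ Compliance.
(5) (disjoint): Yara ∉ Planning.
Suppose Yara ∉ Strategy: no assignment then satisfies all the clues, so Yara ∈ Strategy.

Yara: Compliance, Strategy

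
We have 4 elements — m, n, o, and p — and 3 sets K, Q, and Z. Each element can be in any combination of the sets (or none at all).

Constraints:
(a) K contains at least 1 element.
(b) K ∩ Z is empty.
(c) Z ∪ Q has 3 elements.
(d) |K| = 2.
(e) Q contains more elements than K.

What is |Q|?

3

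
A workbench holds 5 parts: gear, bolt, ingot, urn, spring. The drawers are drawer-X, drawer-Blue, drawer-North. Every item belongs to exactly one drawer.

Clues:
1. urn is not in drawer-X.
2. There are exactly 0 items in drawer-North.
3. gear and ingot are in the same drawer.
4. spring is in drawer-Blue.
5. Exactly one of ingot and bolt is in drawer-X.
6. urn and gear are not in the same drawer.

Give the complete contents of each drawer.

From (1): urn ∉ drawer-X.
From (4): spring ∈ drawer-Blue.
(2): drawer-North already has 0, so the rest are out.
Only one drawer left: urn ∈ drawer-Blue.
(6): gear ∉ drawer-Blue.
Only one drawer left: gear ∈ drawer-X.
(3): ingot matches gear: ingot ∈ drawer-X.
(5) (exactly one): bolt ∉ drawer-X.
Only one drawer left: bolt ∈ drawer-Blue.

drawer-X = {gear, ingot}; drawer-Blue = {bolt, spring, urn}; drawer-North = {}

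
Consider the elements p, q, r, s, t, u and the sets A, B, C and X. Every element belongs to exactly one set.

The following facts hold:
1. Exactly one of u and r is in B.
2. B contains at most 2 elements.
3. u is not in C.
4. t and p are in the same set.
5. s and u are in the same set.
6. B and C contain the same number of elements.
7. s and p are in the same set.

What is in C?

C = {q}

From (3): u ∉ C.
(5): s matches u: s ∉ C.
(7): p matches s: p ∉ C.
(4): t matches p: t ∉ C.
Suppose q ∉ C: no assignment then satisfies all the clues, so q ∈ C.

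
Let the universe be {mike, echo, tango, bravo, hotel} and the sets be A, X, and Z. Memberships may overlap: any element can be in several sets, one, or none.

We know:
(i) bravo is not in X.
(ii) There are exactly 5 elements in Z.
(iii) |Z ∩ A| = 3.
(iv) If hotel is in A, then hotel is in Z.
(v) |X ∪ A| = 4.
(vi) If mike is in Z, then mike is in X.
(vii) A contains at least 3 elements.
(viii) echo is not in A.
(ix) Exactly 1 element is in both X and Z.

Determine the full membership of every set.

A = {bravo, hotel, tango}; X = {mike}; Z = {bravo, echo, hotel, mike, tango}

From (i): bravo ∉ X.
From (viii): echo ∉ A.
(ii): only 5 candidates remain for Z, so all are in.
(vi): mike ∈ X.
Suppose mike ∈ A: no assignment then satisfies all the clues, so mike ∉ A.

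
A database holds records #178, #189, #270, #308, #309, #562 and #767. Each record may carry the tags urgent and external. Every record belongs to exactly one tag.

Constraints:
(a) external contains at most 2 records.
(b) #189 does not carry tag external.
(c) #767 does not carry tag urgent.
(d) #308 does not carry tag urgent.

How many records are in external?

2

From (b): #189 ∉ external.
From (c): #767 ∉ urgent.
From (d): #308 ∉ urgent.
Only one tag left: #189 ∈ urgent.
Only one tag left: #308 ∈ external.
Only one tag left: #767 ∈ external.
(a): external already has 2, so the rest are out.
Only one tag left: #178 ∈ urgent.
Only one tag left: #270 ∈ urgent.
Only one tag left: #309 ∈ urgent.
Only one tag left: #562 ∈ urgent.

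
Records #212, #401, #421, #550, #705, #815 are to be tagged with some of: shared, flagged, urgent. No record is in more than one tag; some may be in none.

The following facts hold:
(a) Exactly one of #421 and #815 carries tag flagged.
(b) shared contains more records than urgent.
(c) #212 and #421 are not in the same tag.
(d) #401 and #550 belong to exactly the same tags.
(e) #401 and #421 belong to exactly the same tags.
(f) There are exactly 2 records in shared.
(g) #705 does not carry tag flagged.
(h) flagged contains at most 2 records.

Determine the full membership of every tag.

shared = {#212, #705}; flagged = {#815}; urgent = {}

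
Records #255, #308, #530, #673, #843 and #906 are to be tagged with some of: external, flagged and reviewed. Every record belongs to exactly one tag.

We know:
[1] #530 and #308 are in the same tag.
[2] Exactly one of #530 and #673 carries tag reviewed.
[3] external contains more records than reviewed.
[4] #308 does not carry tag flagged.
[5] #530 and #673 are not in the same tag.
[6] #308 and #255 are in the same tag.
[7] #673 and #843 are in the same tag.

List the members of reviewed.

reviewed = {#673, #843}

From (4): #308 ∉ flagged.
(1): #530 matches #308: #530 ∉ flagged.
(6): #255 matches #308: #255 ∉ flagged.
Suppose #255 ∈ reviewed: no assignment then satisfies all the clues, so #255 ∉ reviewed.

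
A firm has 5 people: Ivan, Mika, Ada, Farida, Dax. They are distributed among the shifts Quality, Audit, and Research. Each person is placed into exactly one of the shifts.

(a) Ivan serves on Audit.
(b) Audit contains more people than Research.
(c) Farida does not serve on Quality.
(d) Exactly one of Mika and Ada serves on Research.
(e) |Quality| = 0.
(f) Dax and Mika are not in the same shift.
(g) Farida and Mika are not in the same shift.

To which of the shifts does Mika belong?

Mika: Research

From (a): Ivan ∈ Audit.
From (c): Farida ∉ Quality.
(e): Quality already has 0, so the rest are out.
Suppose Mika ∈ Audit: no assignment then satisfies all the clues, so Mika ∉ Audit.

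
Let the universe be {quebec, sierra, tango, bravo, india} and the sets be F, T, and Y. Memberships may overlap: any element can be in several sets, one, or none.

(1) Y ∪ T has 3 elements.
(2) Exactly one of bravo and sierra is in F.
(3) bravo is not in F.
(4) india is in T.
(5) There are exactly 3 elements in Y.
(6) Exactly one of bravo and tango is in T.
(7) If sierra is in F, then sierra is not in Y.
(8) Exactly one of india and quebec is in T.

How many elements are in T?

2

From (3): bravo ∉ F.
From (4): india ∈ T.
(2) (exactly one): sierra ∈ F.
(7): sierra ∉ Y.
(8) (exactly one): quebec ∉ T.
Suppose sierra ∈ T: no assignment then satisfies all the clues, so sierra ∉ T.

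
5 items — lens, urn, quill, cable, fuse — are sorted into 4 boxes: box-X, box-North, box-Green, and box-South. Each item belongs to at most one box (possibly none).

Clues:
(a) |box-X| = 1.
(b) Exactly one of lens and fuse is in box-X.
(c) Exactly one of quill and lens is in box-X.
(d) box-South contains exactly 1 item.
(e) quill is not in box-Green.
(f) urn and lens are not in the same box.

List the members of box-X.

box-X = {lens}

From (e): quill ∉ box-Green.
Suppose lens ∉ box-X: no assignment then satisfies all the clues, so lens ∈ box-X.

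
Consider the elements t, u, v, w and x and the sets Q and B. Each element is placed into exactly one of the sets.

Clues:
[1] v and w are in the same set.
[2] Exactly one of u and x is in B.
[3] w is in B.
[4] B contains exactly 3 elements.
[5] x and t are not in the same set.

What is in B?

B = {v, w, x}

From (3): w ∈ B.
(1): v matches w: v ∉ Q.
(1): v matches w: v ∈ B.
Suppose t ∈ B: no assignment then satisfies all the clues, so t ∉ B.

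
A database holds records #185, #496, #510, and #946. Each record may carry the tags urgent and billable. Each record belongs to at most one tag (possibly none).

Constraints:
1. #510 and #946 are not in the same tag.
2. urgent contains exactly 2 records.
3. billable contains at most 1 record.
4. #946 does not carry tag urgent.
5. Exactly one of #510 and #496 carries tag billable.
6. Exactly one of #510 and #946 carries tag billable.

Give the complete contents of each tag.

urgent = {#185, #496}; billable = {#510}

From (4): #946 ∉ urgent.
Suppose #185 ∉ urgent: no assignment then satisfies all the clues, so #185 ∈ urgent.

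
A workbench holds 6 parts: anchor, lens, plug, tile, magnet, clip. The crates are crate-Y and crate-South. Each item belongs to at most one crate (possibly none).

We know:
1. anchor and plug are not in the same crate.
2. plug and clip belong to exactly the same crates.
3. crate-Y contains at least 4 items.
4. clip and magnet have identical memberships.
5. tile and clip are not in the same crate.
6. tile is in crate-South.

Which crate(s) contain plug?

From (6): tile ∈ crate-South.
(5): clip ∉ crate-South.
(2): plug matches clip: plug ∉ crate-South.
(4): magnet matches clip: magnet ∉ crate-South.
Suppose plug ∉ crate-Y: no assignment then satisfies all the clues, so plug ∈ crate-Y.

plug: crate-Y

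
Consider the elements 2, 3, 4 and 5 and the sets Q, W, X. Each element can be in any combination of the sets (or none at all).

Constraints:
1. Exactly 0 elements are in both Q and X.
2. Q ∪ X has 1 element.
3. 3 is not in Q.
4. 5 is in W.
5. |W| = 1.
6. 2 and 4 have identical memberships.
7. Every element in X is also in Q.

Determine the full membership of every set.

Q = {5}; W = {5}; X = {}

From (3): 3 ∉ Q.
From (4): 5 ∈ W.
(5): W already has 1, so the rest are out.
(7) contrapositive: 3 ∉ X.
Suppose 2 ∈ Q: no assignment then satisfies all the clues, so 2 ∉ Q.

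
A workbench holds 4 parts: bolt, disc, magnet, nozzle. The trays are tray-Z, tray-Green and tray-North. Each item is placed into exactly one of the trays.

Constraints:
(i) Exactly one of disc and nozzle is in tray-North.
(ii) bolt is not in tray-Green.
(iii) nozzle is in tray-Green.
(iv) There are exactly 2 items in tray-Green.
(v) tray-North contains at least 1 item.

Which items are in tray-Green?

tray-Green = {magnet, nozzle}

From (ii): bolt ∉ tray-Green.
From (iii): nozzle ∈ tray-Green.
(i) (exactly one): disc ∈ tray-North.
(iv): only 2 candidates remain for tray-Green, so all are in.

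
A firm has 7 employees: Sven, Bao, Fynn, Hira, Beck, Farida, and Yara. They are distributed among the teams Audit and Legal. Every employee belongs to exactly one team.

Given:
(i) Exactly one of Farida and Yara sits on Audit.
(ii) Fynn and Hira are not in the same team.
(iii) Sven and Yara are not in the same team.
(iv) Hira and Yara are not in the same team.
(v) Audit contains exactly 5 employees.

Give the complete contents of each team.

Audit = {Bao, Beck, Farida, Hira, Sven}; Legal = {Fynn, Yara}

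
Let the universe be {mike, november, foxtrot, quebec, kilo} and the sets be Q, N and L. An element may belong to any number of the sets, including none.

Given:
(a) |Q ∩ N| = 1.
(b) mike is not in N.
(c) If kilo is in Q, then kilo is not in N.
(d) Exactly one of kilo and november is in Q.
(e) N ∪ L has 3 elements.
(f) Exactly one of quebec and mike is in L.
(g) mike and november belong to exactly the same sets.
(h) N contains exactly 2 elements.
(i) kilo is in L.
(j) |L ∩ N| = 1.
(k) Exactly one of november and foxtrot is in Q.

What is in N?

N = {foxtrot, quebec}

From (b): mike ∉ N.
From (i): kilo ∈ L.
(g): november matches mike: november ∉ N.
Suppose foxtrot ∉ N: no assignment then satisfies all the clues, so foxtrot ∈ N.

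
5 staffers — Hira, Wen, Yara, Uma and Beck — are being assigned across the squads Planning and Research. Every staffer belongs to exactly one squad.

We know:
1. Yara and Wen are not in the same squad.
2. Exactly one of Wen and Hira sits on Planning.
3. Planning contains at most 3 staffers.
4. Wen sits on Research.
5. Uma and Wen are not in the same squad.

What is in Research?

Research = {Beck, Wen}

From (4): Wen ∈ Research.
(1): Yara ∉ Research.
(2) (exactly one): Hira ∈ Planning.
(5): Uma ∉ Research.
Only one squad left: Yara ∈ Planning.
Only one squad left: Uma ∈ Planning.
(3): Planning already has 3, so the rest are out.
Only one squad left: Beck ∈ Research.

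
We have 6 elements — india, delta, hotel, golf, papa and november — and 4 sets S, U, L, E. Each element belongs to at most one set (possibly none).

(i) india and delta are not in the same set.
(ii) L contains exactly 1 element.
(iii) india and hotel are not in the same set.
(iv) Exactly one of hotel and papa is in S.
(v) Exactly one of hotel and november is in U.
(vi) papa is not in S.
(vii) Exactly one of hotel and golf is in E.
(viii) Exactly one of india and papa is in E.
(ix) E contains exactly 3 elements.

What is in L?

L = {india}

From (vi): papa ∉ S.
(iv) (exactly one): hotel ∈ S.
(v) (exactly one): november ∈ U.
(vii) (exactly one): golf ∈ E.
(iii): india ∉ S.
Suppose india ∉ L: no assignment then satisfies all the clues, so india ∈ L.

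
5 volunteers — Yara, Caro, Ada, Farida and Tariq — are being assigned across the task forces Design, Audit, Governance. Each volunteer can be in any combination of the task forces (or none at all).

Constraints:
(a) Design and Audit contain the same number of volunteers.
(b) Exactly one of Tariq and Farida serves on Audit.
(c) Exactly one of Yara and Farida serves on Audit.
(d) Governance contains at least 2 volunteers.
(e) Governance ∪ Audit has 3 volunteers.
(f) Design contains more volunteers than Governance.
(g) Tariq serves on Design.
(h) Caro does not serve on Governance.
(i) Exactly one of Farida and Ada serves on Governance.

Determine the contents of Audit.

Audit = {Ada, Tariq, Yara}

From (g): Tariq ∈ Design.
From (h): Caro ∉ Governance.
Suppose Yara ∉ Audit: no assignment then satisfies all the clues, so Yara ∈ Audit.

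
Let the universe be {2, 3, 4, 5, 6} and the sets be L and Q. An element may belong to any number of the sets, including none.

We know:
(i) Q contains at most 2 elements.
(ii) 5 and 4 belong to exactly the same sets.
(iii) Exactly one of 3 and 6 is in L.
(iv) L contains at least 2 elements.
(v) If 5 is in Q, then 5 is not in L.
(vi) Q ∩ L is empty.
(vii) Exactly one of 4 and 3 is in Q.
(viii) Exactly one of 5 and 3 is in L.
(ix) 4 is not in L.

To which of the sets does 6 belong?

From (ix): 4 ∉ L.
(ii): 5 matches 4: 5 ∉ L.
(viii) (exactly one): 3 ∈ L.
(iii) (exactly one): 6 ∉ L.
(iv): only 2 candidates remain for L, so all are in.
(vi) (disjoint): 2 ∉ Q.
(vi) (disjoint): 3 ∉ Q.
(vii) (exactly one): 4 ∈ Q.
(ii): 5 matches 4: 5 ∈ Q.
(i): Q already has 2, so the rest are out.

6: none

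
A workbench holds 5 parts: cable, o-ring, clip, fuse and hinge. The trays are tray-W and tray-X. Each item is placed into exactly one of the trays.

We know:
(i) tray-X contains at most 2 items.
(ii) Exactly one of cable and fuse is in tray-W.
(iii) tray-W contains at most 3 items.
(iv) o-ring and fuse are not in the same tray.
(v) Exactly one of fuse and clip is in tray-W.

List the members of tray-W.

tray-W = {cable, clip, o-ring}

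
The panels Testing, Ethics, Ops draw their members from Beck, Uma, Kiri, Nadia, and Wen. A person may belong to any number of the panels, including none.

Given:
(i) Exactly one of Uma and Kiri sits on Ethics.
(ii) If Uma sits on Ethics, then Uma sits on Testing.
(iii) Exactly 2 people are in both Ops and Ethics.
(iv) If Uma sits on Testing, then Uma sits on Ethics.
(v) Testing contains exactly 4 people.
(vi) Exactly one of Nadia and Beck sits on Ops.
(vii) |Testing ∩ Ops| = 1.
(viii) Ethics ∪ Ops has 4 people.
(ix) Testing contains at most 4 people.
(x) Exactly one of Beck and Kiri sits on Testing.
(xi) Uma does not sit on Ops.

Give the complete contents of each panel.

Testing = {Kiri, Nadia, Uma, Wen}; Ethics = {Beck, Nadia, Uma, Wen}; Ops = {Beck, Wen}

From (xi): Uma ∉ Ops.
Suppose Beck ∈ Testing: no assignment then satisfies all the clues, so Beck ∉ Testing.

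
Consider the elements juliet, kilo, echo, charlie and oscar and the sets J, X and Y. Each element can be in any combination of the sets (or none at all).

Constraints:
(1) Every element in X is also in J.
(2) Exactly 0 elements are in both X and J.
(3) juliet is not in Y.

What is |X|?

0

From (3): juliet ∉ Y.
Suppose juliet ∈ X: no assignment then satisfies all the clues, so juliet ∉ X.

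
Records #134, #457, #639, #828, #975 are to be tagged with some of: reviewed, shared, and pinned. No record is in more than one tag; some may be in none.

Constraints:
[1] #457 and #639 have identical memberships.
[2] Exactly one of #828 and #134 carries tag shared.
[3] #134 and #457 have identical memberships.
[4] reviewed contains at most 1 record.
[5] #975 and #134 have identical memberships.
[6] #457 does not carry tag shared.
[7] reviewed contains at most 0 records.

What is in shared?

From (6): #457 ∉ shared.
(1): #639 matches #457: #639 ∉ shared.
(3): #134 matches #457: #134 ∉ shared.
(5): #975 matches #134: #975 ∉ shared.
(7): reviewed already has 0, so the rest are out.
(2) (exactly one): #828 ∈ shared.

shared = {#828}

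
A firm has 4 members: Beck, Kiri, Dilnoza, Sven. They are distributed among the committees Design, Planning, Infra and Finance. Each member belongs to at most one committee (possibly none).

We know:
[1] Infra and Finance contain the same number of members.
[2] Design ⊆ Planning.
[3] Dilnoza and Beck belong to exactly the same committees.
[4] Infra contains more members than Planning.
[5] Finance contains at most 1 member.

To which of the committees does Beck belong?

Beck: none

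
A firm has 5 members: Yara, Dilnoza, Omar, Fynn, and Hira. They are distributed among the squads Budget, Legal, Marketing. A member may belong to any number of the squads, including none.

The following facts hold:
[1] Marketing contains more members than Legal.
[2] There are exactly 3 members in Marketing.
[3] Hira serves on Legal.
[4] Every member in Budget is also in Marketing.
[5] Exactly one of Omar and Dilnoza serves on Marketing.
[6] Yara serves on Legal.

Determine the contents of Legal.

Legal = {Hira, Yara}

From (3): Hira ∈ Legal.
From (6): Yara ∈ Legal.
Suppose Dilnoza ∈ Legal: no assignment then satisfies all the clues, so Dilnoza ∉ Legal.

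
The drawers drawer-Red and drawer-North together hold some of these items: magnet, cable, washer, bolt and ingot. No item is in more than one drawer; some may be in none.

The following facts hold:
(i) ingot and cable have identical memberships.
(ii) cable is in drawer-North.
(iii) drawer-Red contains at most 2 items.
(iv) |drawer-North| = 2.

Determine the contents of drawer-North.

drawer-North = {cable, ingot}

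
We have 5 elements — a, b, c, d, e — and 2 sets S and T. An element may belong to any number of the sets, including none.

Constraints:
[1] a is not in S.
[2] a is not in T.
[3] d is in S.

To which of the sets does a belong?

a: none

From (1): a ∉ S.
From (2): a ∉ T.
From (3): d ∈ S.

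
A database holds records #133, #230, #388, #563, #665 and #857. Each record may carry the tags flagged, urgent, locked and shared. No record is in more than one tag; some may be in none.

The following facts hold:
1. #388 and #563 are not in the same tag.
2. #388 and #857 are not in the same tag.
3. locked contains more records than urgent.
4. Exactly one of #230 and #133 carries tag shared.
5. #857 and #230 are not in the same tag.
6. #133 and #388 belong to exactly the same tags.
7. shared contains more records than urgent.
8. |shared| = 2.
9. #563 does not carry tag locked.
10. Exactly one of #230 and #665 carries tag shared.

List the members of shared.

From (9): #563 ∉ locked.
Suppose #133 ∈ shared: no assignment then satisfies all the clues, so #133 ∉ shared.

shared = {#230, #563}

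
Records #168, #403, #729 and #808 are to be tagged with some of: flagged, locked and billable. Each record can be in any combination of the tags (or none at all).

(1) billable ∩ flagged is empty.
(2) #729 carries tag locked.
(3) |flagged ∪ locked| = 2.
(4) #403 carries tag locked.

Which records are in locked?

From (2): #729 ∈ locked.
From (4): #403 ∈ locked.
Suppose #168 ∈ locked: no assignment then satisfies all the clues, so #168 ∉ locked.

locked = {#403, #729}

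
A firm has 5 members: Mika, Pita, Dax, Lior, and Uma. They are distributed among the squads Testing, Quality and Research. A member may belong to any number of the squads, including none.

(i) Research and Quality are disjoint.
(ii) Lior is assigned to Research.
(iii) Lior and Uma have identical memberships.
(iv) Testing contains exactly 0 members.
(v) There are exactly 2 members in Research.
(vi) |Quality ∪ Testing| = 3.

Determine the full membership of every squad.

From (ii): Lior ∈ Research.
(i) (disjoint): Lior ∉ Quality.
(iii): Uma matches Lior: Uma ∉ Quality.
(iii): Uma matches Lior: Uma ∈ Research.
(iv): Testing already has 0, so the rest are out.
(v): Research already has 2, so the rest are out.
Suppose Mika ∉ Quality: no assignment then satisfies all the clues, so Mika ∈ Quality.

Testing = {}; Quality = {Dax, Mika, Pita}; Research = {Lior, Uma}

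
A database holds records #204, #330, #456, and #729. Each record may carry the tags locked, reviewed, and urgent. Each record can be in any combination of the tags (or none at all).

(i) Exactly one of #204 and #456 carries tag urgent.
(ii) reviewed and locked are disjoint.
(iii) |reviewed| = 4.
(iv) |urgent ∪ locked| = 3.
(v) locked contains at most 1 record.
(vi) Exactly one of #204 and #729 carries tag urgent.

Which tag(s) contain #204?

(iii): only 4 candidates remain for reviewed, so all are in.
(ii) (disjoint): #204 ∉ locked.
(ii) (disjoint): #330 ∉ locked.
(ii) (disjoint): #456 ∉ locked.
(ii) (disjoint): #729 ∉ locked.
Suppose #204 ∈ urgent: no assignment then satisfies all the clues, so #204 ∉ urgent.

#204: reviewed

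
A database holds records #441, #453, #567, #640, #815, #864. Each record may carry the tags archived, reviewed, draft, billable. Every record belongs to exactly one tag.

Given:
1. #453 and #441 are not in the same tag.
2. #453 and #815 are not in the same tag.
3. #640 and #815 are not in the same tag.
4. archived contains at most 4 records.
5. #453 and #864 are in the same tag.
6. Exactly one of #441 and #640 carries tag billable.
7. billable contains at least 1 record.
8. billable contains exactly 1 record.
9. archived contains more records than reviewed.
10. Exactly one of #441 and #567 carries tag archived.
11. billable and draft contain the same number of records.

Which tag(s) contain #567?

#567: archived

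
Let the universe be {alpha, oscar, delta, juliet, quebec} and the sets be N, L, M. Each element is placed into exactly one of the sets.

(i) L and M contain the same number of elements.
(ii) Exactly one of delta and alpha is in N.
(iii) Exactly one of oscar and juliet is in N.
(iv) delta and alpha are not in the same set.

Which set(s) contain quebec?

quebec: N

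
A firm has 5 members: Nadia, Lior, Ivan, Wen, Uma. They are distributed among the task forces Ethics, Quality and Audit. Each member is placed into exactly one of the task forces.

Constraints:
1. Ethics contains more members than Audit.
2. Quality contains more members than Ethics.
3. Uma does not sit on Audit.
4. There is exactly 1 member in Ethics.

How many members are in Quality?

4

From (3): Uma ∉ Audit.
Suppose Nadia ∈ Audit: no assignment then satisfies all the clues, so Nadia ∉ Audit.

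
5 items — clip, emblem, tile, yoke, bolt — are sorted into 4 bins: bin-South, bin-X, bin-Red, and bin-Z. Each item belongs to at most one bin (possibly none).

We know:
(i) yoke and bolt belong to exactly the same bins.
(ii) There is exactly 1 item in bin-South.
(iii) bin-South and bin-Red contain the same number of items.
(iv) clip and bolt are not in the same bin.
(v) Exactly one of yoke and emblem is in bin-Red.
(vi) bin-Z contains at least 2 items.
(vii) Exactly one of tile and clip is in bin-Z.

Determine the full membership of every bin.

bin-South = {clip}; bin-X = {}; bin-Red = {emblem}; bin-Z = {bolt, tile, yoke}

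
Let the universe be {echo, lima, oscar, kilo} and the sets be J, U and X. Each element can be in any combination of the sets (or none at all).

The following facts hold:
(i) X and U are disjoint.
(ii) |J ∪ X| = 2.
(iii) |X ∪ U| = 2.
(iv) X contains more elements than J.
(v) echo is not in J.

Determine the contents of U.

U = {}

From (v): echo ∉ J.
Suppose echo ∈ U: no assignment then satisfies all the clues, so echo ∉ U.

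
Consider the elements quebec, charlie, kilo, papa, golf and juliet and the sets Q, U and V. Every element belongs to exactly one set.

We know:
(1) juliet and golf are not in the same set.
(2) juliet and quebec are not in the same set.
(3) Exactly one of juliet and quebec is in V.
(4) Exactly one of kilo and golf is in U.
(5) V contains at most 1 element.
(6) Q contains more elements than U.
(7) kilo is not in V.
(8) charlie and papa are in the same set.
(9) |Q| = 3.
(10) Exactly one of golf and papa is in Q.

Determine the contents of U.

U = {golf, quebec}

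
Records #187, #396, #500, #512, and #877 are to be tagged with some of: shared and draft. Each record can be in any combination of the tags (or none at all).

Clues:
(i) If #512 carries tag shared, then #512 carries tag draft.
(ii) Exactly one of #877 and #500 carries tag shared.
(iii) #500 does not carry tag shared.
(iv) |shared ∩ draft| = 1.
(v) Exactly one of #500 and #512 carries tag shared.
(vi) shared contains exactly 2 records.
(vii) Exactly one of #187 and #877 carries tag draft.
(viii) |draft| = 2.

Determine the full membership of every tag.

shared = {#512, #877}; draft = {#187, #512}

From (iii): #500 ∉ shared.
(ii) (exactly one): #877 ∈ shared.
(v) (exactly one): #512 ∈ shared.
(vi): shared already has 2, so the rest are out.
(i): #512 ∈ draft.
Suppose #187 ∉ draft: no assignment then satisfies all the clues, so #187 ∈ draft.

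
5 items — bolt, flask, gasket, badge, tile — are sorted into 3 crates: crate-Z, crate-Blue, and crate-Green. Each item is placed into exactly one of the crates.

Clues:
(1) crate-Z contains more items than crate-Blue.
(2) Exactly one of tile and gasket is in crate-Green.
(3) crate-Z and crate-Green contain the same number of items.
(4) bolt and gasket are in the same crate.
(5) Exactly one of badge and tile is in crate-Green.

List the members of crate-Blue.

crate-Blue = {badge}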